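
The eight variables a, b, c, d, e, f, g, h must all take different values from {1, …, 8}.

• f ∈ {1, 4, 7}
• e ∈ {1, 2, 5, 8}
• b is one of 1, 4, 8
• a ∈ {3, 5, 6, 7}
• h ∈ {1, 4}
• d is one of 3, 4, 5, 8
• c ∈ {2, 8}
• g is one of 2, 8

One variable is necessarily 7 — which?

The 8 variables draw from only 8 values {1, 2, 3, 4, 5, 6, 7, 8}, so each is used; only a can be 6, hence a = 6.
The 7 still-open variables together cover exactly {1, 2, 3, 4, 5, 7, 8} — 7 values for 7 variables — and 3 appears only in d's list, so d = 3.
Among the 6 still-open variables, 5 fits only e (and all 6 values in {1, 2, 4, 5, 7, 8} must be used), so e = 5.
The 5 still-open variables together cover exactly {1, 2, 4, 7, 8} — 5 values for 5 variables — and 7 appears only in f's list, so f = 7.

f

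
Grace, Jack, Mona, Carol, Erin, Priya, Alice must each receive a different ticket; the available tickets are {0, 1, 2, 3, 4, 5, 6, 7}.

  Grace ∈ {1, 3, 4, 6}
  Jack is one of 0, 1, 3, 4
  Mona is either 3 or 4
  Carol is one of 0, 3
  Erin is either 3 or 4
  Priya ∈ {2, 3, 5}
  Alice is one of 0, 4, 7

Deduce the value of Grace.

Mona and Erin share exactly the 2 values {3, 4}; by pigeonhole those values go to them, so strike 3, 4 from Grace, Jack, Carol, Priya, Alice.
That leaves Carol = 0. Eliminate 0 elsewhere: Jack, Alice.
Alice has just one choice, so Alice = 7.
That leaves Jack = 1. So Grace can't be 1.
So Grace = 6.

6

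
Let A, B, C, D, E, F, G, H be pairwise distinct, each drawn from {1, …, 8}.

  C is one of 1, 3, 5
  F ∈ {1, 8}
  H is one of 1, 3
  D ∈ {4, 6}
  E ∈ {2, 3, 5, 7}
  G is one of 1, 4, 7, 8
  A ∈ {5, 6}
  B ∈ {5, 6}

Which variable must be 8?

The 8 variables together cover exactly {1, 2, 3, 4, 5, 6, 7, 8} — 8 values for 8 variables — and 2 appears only in E's list, so E = 2.
Among the 7 still-open variables, 7 fits only G (and all 7 values in {1, 3, 4, 5, 6, 7, 8} must be used), so G = 7.
The 6 still-open variables together cover exactly {1, 3, 4, 5, 6, 8} — 6 values for 6 variables — and 4 appears only in D's list, so D = 4.
The 5 still-open variables together cover exactly {1, 3, 5, 6, 8} — 5 values for 5 variables — and 8 appears only in F's list, so F = 8.

F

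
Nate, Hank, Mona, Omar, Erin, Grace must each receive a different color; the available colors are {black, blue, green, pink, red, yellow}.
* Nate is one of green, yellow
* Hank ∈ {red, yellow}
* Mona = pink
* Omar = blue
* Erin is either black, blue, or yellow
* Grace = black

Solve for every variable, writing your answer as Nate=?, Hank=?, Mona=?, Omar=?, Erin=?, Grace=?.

Mona's domain is down to {pink}, so Mona = pink.
Omar must be blue (only option left). Strike blue from Erin.
Grace's domain is down to {black}, so Grace = black. Eliminate black elsewhere: Erin.
That leaves Erin = yellow. So Nate, Hank can't be yellow.
Nate must be green (only option left).
Hank's domain is down to {red}, so Hank = red.

Nate=green, Hank=red, Mona=pink, Omar=blue, Erin=yellow, Grace=black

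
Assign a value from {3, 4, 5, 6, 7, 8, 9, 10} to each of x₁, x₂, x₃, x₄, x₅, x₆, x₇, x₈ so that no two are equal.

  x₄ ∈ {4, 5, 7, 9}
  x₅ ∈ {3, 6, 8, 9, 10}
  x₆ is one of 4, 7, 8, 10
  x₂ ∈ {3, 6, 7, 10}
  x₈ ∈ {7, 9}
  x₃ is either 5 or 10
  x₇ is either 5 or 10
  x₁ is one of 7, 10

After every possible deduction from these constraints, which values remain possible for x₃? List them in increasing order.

x₃ and x₇ between them cover only {5, 10} — a naked pair. Remove those values from x₁, x₂, x₄, x₅, x₆.
x₁ has just one choice, so x₁ = 7. Eliminate 7 elsewhere: x₂, x₄, x₆, x₈.
x₈ has just one choice, so x₈ = 9. Strike 9 from x₄, x₅.
That leaves x₄ = 4. Strike 4 from x₆.
x₆ must be 8 (only option left). So x₅ can't be 8.
No further eliminations apply; x₃ can still be any of 5, 10.

5, 10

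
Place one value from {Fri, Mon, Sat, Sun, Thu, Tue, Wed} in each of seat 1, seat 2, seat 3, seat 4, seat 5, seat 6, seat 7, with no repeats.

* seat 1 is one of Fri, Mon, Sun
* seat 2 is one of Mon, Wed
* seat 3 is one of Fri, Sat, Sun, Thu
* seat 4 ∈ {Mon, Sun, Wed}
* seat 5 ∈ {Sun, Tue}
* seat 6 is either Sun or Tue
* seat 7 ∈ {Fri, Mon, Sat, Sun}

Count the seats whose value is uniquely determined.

3

Among the 7 variables, Thu fits only seat 3 (and all 7 values in {Fri, Mon, Sat, Sun, Thu, Tue, Wed} must be used), so seat 3 = Thu.
The 6 still-open variables together cover exactly {Fri, Mon, Sat, Sun, Tue, Wed} — 6 values for 6 variables — and Sat appears only in seat 7's list, so seat 7 = Sat.
The 5 still-open variables draw from only 5 values {Fri, Mon, Sun, Tue, Wed}, so each is used; only seat 1 can be Fri, hence seat 1 = Fri.
seat 5 and seat 6 share exactly the 2 values {Sun, Tue}; by pigeonhole those values go to them, so strike Sun, Tue from seat 4.
Determined: seat 1=Fri, seat 3=Thu, seat 7=Sat. The other seats each still have more than one consistent value. That makes 3.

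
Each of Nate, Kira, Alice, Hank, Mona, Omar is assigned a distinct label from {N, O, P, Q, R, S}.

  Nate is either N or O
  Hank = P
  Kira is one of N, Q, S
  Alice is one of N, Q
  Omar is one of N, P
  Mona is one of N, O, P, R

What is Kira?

S

Hank has just one choice, so Hank = P. Strike P from Mona, Omar.
Omar must be N (only option left). So Nate, Kira, Alice, Mona can't be N.
Nate must be O (only option left). Eliminate O elsewhere: Mona.
That leaves Alice = Q. Remove Q from Kira.
So Kira = S.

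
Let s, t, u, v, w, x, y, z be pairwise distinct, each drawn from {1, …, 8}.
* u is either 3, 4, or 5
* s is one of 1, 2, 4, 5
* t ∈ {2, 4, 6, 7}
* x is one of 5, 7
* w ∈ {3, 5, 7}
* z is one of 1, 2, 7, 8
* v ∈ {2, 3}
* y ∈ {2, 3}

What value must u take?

4

The 8 variables draw from only 8 values {1, 2, 3, 4, 5, 6, 7, 8}, so each is used; only t can be 6, hence t = 6.
The 7 still-open variables together cover exactly {1, 2, 3, 4, 5, 7, 8} — 7 values for 7 variables — and 8 appears only in z's list, so z = 8.
The 6 still-open variables together cover exactly {1, 2, 3, 4, 5, 7} — 6 values for 6 variables — and 1 appears only in s's list, so s = 1.
Among the 5 still-open variables, 4 fits only u (and all 5 values in {2, 3, 4, 5, 7} must be used), so u = 4.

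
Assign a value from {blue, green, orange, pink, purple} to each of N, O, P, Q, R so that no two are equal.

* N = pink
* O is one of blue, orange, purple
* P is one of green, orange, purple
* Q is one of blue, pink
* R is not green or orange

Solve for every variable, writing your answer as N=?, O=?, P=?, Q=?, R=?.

N must be pink (only option left). So Q, R can't be pink.
Q's domain is down to {blue}, so Q = blue. Strike blue from O, R.
R's domain is down to {purple}, so R = purple. So O, P can't be purple.
O's domain is down to {orange}, so O = orange. Eliminate orange elsewhere: P.
That leaves P = green.

N=pink, O=orange, P=green, Q=blue, R=purple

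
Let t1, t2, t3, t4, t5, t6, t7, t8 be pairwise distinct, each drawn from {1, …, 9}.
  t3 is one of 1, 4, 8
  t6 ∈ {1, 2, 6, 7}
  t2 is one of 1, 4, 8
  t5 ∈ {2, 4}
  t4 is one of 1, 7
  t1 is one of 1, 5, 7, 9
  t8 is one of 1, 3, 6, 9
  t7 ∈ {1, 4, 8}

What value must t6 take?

t2, t3, t7 between them cover only {1, 4, 8} — a naked triple. Remove those values from t1, t4, t5, t6, t8.
t4's domain is down to {7}, so t4 = 7. Strike 7 from t1, t6.
t5 must be 2 (only option left). Strike 2 from t6.
So t6 = 6.

6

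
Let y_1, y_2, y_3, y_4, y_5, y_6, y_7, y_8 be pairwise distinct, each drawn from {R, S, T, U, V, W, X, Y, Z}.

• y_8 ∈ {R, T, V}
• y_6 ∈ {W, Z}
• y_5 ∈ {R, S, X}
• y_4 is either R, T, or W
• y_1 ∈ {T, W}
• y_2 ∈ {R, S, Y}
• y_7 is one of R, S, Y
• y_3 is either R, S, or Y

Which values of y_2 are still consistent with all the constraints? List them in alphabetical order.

R, S, Y

The 8 variables together cover exactly {R, S, T, V, W, X, Y, Z} — 8 values for 8 variables — and V appears only in y_8's list, so y_8 = V.
Among the 7 still-open variables, X fits only y_5 (and all 7 values in {R, S, T, W, X, Y, Z} must be used), so y_5 = X.
Among the 6 still-open variables, Z fits only y_6 (and all 6 values in {R, S, T, W, Y, Z} must be used), so y_6 = Z.
y_2, y_3, y_7 between them cover only {R, S, Y} — a naked triple. Remove those values from y_4.
No further eliminations apply; y_2 can still be any of R, S, Y.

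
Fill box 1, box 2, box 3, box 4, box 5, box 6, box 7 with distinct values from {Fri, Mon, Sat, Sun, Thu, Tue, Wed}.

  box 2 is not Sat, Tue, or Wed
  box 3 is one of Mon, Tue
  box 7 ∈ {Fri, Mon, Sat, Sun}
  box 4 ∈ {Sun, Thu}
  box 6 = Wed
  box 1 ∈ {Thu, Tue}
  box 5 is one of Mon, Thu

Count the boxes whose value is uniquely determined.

box 6's domain is down to {Wed}, so box 6 = Wed.
The 6 still-open variables together cover exactly {Fri, Mon, Sat, Sun, Thu, Tue} — 6 values for 6 variables — and Sat appears only in box 7's list, so box 7 = Sat.
The 5 still-open variables together cover exactly {Fri, Mon, Sun, Thu, Tue} — 5 values for 5 variables — and Fri appears only in box 2's list, so box 2 = Fri.
Among the 4 still-open variables, Sun fits only box 4 (and all 4 values in {Mon, Sun, Thu, Tue} must be used), so box 4 = Sun.
Determined: box 2=Fri, box 4=Sun, box 6=Wed, box 7=Sat. The other boxes each still have more than one consistent value. That makes 4.

4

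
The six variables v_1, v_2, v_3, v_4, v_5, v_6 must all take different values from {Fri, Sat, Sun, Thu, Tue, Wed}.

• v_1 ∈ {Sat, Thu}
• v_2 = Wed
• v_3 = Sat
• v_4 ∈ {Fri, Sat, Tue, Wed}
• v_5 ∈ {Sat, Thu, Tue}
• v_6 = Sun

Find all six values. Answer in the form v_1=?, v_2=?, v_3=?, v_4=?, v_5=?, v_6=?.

v_1=Thu, v_2=Wed, v_3=Sat, v_4=Fri, v_5=Tue, v_6=Sun

v_2 has just one choice, so v_2 = Wed. Remove Wed from v_4.
v_3's domain is down to {Sat}, so v_3 = Sat. Strike Sat from v_1, v_4, v_5.
That leaves v_6 = Sun.
v_1's domain is down to {Thu}, so v_1 = Thu. Remove Thu from v_5.
v_5 has just one choice, so v_5 = Tue. Eliminate Tue elsewhere: v_4.
v_4's domain is down to {Fri}, so v_4 = Fri.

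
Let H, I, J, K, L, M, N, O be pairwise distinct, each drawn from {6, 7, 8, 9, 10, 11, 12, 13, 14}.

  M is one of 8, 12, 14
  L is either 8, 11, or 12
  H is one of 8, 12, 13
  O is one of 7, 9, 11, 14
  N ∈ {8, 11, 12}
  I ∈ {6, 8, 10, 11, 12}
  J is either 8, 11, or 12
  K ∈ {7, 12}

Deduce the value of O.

J, L, N between them cover only {8, 11, 12} — a naked triple. Remove those values from H, I, K, M, O.
H has just one choice, so H = 13.
K has just one choice, so K = 7. Eliminate 7 elsewhere: O.
M's domain is down to {14}, so M = 14. Strike 14 from O.
So O = 9.

9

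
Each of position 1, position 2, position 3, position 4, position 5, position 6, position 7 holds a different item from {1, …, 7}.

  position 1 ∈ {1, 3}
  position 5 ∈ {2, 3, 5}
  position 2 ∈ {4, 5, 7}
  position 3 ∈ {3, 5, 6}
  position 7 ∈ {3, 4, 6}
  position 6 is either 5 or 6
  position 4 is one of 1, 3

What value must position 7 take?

Among the 7 variables, 2 fits only position 5 (and all 7 values in {1, 2, 3, 4, 5, 6, 7} must be used), so position 5 = 2.
Among the 6 still-open variables, 7 fits only position 2 (and all 6 values in {1, 3, 4, 5, 6, 7} must be used), so position 2 = 7.
The 5 still-open variables together cover exactly {1, 3, 4, 5, 6} — 5 values for 5 variables — and 4 appears only in position 7's list, so position 7 = 4.

4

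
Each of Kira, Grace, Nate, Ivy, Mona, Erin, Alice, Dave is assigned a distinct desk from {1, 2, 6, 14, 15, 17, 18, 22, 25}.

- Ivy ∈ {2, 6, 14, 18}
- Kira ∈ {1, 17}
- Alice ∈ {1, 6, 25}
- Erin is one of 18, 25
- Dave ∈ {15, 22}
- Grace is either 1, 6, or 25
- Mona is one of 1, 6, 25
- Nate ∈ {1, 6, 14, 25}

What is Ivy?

2

The 3 variables Grace, Mona, Alice are confined to {1, 6, 25}, which locks those values in; drop them from Kira, Nate, Ivy, Erin.
Kira must be 17 (only option left).
Nate has just one choice, so Nate = 14. Strike 14 from Ivy.
That leaves Erin = 18. Strike 18 from Ivy.
So Ivy = 2.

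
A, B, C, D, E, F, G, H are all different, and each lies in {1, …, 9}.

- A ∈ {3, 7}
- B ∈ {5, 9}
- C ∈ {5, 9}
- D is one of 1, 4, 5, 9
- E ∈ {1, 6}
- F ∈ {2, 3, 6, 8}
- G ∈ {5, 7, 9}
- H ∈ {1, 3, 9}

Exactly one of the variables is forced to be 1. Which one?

B and C share exactly the 2 values {5, 9}; by pigeonhole those values go to them, so strike 5, 9 from D, G, H.
G's domain is down to {7}, so G = 7. Remove 7 from A.
A must be 3 (only option left). Strike 3 from F, H.
So 1 goes to H.

H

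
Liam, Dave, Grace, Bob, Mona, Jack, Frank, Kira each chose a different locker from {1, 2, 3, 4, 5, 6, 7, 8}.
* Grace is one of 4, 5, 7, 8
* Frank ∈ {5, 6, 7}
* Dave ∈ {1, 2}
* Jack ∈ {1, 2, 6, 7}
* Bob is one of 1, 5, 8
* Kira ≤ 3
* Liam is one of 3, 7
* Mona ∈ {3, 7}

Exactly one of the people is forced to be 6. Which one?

The 8 variables draw from only 8 values {1, 2, 3, 4, 5, 6, 7, 8}, so each is used; only Grace can be 4, hence Grace = 4.
Among the 7 still-open variables, 8 fits only Bob (and all 7 values in {1, 2, 3, 5, 6, 7, 8} must be used), so Bob = 8.
The 6 still-open variables draw from only 6 values {1, 2, 3, 5, 6, 7}, so each is used; only Frank can be 5, hence Frank = 5.
The 5 still-open variables together cover exactly {1, 2, 3, 6, 7} — 5 values for 5 variables — and 6 appears only in Jack's list, so Jack = 6.

Jack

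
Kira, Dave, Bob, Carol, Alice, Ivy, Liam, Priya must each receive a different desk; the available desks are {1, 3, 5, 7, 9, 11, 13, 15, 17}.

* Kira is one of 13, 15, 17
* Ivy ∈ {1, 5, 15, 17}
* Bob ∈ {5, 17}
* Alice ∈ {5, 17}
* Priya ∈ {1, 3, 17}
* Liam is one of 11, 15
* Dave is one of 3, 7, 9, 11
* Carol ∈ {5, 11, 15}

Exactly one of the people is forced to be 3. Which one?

Bob and Alice between them cover only {5, 17} — a naked pair. Remove those values from Kira, Carol, Ivy, Priya.
Carol and Liam share exactly the 2 values {11, 15}; by pigeonhole those values go to them, so strike 11, 15 from Kira, Dave, Ivy.
Kira must be 13 (only option left).
Ivy must be 1 (only option left). Strike 1 from Priya.
So 3 goes to Priya.

Priya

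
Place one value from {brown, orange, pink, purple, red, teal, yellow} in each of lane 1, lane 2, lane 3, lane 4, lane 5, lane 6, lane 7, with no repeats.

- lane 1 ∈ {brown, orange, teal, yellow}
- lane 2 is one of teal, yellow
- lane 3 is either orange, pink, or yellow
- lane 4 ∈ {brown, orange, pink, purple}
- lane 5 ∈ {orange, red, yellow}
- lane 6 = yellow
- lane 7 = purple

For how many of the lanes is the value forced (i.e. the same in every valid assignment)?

lane 6's domain is down to {yellow}, so lane 6 = yellow. Strike yellow from lane 1, lane 2, lane 3, lane 5.
lane 7 has just one choice, so lane 7 = purple. Strike purple from lane 4.
lane 2's domain is down to {teal}, so lane 2 = teal. So lane 1 can't be teal.
The 4 still-open variables draw from only 4 values {brown, orange, pink, red}, so each is used; only lane 5 can be red, hence lane 5 = red.
Determined: lane 2=teal, lane 5=red, lane 6=yellow, lane 7=purple. The other lanes each still have more than one consistent value. That makes 4.

4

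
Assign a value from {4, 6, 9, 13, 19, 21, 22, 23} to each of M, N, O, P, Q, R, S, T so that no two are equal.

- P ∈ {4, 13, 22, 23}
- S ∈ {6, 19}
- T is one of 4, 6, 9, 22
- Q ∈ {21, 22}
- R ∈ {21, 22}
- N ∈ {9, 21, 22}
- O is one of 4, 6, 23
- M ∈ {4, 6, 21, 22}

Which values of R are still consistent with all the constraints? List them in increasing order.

The 8 variables together cover exactly {4, 6, 9, 13, 19, 21, 22, 23} — 8 values for 8 variables — and 13 appears only in P's list, so P = 13.
The 7 still-open variables draw from only 7 values {4, 6, 9, 19, 21, 22, 23}, so each is used; only S can be 19, hence S = 19.
The 6 still-open variables draw from only 6 values {4, 6, 9, 21, 22, 23}, so each is used; only O can be 23, hence O = 23.
Q and R between them cover only {21, 22} — a naked pair. Remove those values from M, N, T.
N has just one choice, so N = 9. Strike 9 from T.
No further eliminations apply; R can still be any of 21, 22.

21, 22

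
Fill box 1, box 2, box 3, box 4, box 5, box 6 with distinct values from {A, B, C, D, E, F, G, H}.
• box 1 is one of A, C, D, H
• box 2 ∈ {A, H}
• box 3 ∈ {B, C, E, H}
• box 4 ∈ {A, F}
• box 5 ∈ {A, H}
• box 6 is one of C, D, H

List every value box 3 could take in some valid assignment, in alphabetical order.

box 2 and box 5 between them cover only {A, H} — a naked pair. Remove those values from box 1, box 3, box 4, box 6.
That leaves box 4 = F.
The 2 variables box 1 and box 6 are confined to {C, D}, which locks those values in; drop them from box 3.
No further eliminations apply; box 3 can still be any of B, E.

B, E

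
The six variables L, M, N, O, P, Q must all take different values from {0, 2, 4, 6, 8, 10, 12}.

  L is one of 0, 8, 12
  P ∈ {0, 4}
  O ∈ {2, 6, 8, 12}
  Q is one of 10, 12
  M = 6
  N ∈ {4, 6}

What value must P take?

M's domain is down to {6}, so M = 6. Remove 6 from N, O.
That leaves N = 4. Remove 4 from P.
So P = 0.

0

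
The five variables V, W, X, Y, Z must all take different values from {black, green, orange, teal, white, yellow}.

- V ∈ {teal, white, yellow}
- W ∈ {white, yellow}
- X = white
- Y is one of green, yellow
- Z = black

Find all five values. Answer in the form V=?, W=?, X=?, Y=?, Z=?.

V=teal, W=yellow, X=white, Y=green, Z=black

X's domain is down to {white}, so X = white. So V, W can't be white.
Z's domain is down to {black}, so Z = black.
W's domain is down to {yellow}, so W = yellow. Eliminate yellow elsewhere: V, Y.
That leaves Y = green.
V must be teal (only option left).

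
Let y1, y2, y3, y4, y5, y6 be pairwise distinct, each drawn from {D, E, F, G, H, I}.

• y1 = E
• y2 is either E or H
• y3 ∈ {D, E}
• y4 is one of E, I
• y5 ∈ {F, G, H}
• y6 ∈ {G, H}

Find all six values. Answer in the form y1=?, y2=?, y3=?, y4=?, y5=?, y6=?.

y1=E, y2=H, y3=D, y4=I, y5=F, y6=G

y1 must be E (only option left). Remove E from y2, y3, y4.
That leaves y2 = H. Remove H from y5, y6.
y3's domain is down to {D}, so y3 = D.
That leaves y4 = I.
y6 has just one choice, so y6 = G. So y5 can't be G.
That leaves y5 = F.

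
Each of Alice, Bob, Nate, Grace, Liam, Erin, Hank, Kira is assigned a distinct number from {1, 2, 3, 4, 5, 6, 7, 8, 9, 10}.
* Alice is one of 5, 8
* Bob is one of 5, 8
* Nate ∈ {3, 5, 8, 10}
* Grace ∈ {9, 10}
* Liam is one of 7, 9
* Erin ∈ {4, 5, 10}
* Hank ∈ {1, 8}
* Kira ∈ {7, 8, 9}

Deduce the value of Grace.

10

Among the 8 variables, 1 fits only Hank (and all 8 values in {1, 3, 4, 5, 7, 8, 9, 10} must be used), so Hank = 1.
The 7 still-open variables together cover exactly {3, 4, 5, 7, 8, 9, 10} — 7 values for 7 variables — and 3 appears only in Nate's list, so Nate = 3.
The 6 still-open variables together cover exactly {4, 5, 7, 8, 9, 10} — 6 values for 6 variables — and 4 appears only in Erin's list, so Erin = 4.
Among the 5 still-open variables, 10 fits only Grace (and all 5 values in {5, 7, 8, 9, 10} must be used), so Grace = 10.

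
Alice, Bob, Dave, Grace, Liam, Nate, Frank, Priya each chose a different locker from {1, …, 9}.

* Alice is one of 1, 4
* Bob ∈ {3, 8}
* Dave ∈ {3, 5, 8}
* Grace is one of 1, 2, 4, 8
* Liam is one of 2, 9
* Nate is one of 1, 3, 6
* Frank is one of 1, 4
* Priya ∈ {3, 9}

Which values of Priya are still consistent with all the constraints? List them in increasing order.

Among the 8 variables, 5 fits only Dave (and all 8 values in {1, 2, 3, 4, 5, 6, 8, 9} must be used), so Dave = 5.
The 7 still-open variables together cover exactly {1, 2, 3, 4, 6, 8, 9} — 7 values for 7 variables — and 6 appears only in Nate's list, so Nate = 6.
The 2 variables Alice and Frank are confined to {1, 4}, which locks those values in; drop them from Grace.
No further eliminations apply; Priya can still be any of 3, 9.

3, 9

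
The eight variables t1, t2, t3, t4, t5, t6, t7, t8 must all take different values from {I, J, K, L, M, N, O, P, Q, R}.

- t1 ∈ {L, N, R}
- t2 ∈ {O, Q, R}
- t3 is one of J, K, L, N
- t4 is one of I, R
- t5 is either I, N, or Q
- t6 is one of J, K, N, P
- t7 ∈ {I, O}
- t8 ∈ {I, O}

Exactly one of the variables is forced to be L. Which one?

t1

t7 and t8 share exactly the 2 values {I, O}; by pigeonhole those values go to them, so strike I, O from t2, t4, t5.
t4's domain is down to {R}, so t4 = R. Remove R from t1, t2.
t2 must be Q (only option left). Strike Q from t5.
t5 must be N (only option left). Remove N from t1, t3, t6.
So L goes to t1.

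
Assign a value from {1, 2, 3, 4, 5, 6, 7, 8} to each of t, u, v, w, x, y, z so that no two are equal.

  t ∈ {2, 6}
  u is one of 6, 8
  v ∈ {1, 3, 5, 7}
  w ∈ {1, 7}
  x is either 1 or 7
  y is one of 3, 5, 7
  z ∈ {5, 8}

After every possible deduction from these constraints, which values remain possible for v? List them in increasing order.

3, 5

The 7 variables together cover exactly {1, 2, 3, 5, 6, 7, 8} — 7 values for 7 variables — and 2 appears only in t's list, so t = 2.
The 6 still-open variables together cover exactly {1, 3, 5, 6, 7, 8} — 6 values for 6 variables — and 6 appears only in u's list, so u = 6.
Among the 5 still-open variables, 8 fits only z (and all 5 values in {1, 3, 5, 7, 8} must be used), so z = 8.
The 2 variables w and x are confined to {1, 7}, which locks those values in; drop them from v, y.
No further eliminations apply; v can still be any of 3, 5.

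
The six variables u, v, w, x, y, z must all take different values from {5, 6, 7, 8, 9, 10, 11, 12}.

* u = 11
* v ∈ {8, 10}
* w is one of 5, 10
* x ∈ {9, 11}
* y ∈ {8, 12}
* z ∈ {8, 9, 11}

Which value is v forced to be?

10

u has just one choice, so u = 11. So x, z can't be 11.
x's domain is down to {9}, so x = 9. So z can't be 9.
That leaves z = 8. So v, y can't be 8.
So v = 10.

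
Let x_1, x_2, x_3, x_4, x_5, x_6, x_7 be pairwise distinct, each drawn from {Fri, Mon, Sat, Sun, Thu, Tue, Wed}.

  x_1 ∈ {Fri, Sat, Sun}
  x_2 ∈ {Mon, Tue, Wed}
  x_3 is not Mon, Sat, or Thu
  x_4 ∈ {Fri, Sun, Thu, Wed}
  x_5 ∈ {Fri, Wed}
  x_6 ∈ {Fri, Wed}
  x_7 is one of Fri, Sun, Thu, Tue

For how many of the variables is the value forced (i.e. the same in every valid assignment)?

The 7 variables together cover exactly {Fri, Mon, Sat, Sun, Thu, Tue, Wed} — 7 values for 7 variables — and Mon appears only in x_2's list, so x_2 = Mon.
The 6 still-open variables together cover exactly {Fri, Sat, Sun, Thu, Tue, Wed} — 6 values for 6 variables — and Sat appears only in x_1's list, so x_1 = Sat.
x_5 and x_6 share exactly the 2 values {Fri, Wed}; by pigeonhole those values go to them, so strike Fri, Wed from x_3, x_4, x_7.
Determined: x_1=Sat, x_2=Mon. The other variables each still have more than one consistent value. That makes 2.

2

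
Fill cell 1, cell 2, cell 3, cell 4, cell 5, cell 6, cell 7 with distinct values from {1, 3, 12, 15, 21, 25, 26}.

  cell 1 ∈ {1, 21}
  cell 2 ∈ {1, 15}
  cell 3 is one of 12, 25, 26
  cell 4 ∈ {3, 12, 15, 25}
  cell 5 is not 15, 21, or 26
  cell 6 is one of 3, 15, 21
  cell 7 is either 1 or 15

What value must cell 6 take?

3

The 7 variables together cover exactly {1, 3, 12, 15, 21, 25, 26} — 7 values for 7 variables — and 26 appears only in cell 3's list, so cell 3 = 26.
cell 2 and cell 7 between them cover only {1, 15} — a naked pair. Remove those values from cell 1, cell 4, cell 5, cell 6.
That leaves cell 1 = 21. Remove 21 from cell 6.
So cell 6 = 3.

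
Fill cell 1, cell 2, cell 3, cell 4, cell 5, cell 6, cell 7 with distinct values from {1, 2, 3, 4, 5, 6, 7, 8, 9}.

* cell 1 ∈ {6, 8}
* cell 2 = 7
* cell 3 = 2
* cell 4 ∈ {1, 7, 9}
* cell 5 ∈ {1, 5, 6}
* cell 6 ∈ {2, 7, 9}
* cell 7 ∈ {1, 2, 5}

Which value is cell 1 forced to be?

8

cell 2 has just one choice, so cell 2 = 7. So cell 4, cell 6 can't be 7.
cell 3 has just one choice, so cell 3 = 2. Strike 2 from cell 6, cell 7.
That leaves cell 6 = 9. Eliminate 9 elsewhere: cell 4.
cell 4 has just one choice, so cell 4 = 1. So cell 5, cell 7 can't be 1.
cell 7 has just one choice, so cell 7 = 5. Strike 5 from cell 5.
cell 5 must be 6 (only option left). Strike 6 from cell 1.
So cell 1 = 8.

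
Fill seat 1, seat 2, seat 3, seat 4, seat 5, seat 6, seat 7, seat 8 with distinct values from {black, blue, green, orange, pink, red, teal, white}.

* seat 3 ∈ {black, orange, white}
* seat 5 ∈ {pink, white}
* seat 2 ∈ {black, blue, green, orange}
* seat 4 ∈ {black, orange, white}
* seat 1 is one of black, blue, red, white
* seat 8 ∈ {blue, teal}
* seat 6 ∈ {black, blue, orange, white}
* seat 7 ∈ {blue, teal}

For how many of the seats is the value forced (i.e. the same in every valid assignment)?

3

The 8 variables draw from only 8 values {black, blue, green, orange, pink, red, teal, white}, so each is used; only seat 2 can be green, hence seat 2 = green.
The 7 still-open variables draw from only 7 values {black, blue, orange, pink, red, teal, white}, so each is used; only seat 5 can be pink, hence seat 5 = pink.
Among the 6 still-open variables, red fits only seat 1 (and all 6 values in {black, blue, orange, red, teal, white} must be used), so seat 1 = red.
seat 7 and seat 8 share exactly the 2 values {blue, teal}; by pigeonhole those values go to them, so strike blue, teal from seat 6.
Determined: seat 1=red, seat 2=green, seat 5=pink. The other seats each still have more than one consistent value. That makes 3.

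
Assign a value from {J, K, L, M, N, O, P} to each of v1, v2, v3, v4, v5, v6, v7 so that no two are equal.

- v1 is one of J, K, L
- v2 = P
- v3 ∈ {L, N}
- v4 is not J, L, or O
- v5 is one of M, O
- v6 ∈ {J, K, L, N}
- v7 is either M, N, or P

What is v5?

O

v2's domain is down to {P}, so v2 = P. Remove P from v4, v7.
The 6 still-open variables draw from only 6 values {J, K, L, M, N, O}, so each is used; only v5 can be O, hence v5 = O.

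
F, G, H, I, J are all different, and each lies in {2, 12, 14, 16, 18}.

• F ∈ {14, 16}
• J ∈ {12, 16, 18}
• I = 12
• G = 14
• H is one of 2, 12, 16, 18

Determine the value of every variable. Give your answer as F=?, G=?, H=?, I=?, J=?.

F=16, G=14, H=2, I=12, J=18

G has just one choice, so G = 14. Remove 14 from F.
That leaves I = 12. Strike 12 from H, J.
F's domain is down to {16}, so F = 16. Strike 16 from H, J.
J's domain is down to {18}, so J = 18. Eliminate 18 elsewhere: H.
H's domain is down to {2}, so H = 2.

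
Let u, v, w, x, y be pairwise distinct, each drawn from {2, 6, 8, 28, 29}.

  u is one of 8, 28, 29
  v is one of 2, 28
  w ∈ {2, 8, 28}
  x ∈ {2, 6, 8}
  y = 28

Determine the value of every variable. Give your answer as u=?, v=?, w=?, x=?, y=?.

u=29, v=2, w=8, x=6, y=28

y's domain is down to {28}, so y = 28. Remove 28 from u, v, w.
v has just one choice, so v = 2. So w, x can't be 2.
w has just one choice, so w = 8. So u, x can't be 8.
That leaves x = 6.
That leaves u = 29.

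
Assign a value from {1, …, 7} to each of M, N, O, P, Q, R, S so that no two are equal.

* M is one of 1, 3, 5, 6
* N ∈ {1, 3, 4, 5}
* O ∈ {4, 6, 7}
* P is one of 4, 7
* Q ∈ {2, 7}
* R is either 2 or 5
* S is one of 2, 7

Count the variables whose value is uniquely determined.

The 2 variables Q and S are confined to {2, 7}, which locks those values in; drop them from O, P, R.
That leaves P = 4. Remove 4 from N, O.
R must be 5 (only option left). Eliminate 5 elsewhere: M, N.
O's domain is down to {6}, so O = 6. So M can't be 6.
Determined: O=6, P=4, R=5. The other variables each still have more than one consistent value. That makes 3.

3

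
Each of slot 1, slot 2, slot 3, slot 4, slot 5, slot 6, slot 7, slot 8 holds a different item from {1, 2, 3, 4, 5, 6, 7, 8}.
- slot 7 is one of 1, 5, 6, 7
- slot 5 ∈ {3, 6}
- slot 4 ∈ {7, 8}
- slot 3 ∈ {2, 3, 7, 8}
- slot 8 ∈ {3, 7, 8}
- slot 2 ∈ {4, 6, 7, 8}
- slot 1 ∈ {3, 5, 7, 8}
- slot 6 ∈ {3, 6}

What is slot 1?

5

The 8 variables together cover exactly {1, 2, 3, 4, 5, 6, 7, 8} — 8 values for 8 variables — and 1 appears only in slot 7's list, so slot 7 = 1.
The 7 still-open variables draw from only 7 values {2, 3, 4, 5, 6, 7, 8}, so each is used; only slot 3 can be 2, hence slot 3 = 2.
Among the 6 still-open variables, 4 fits only slot 2 (and all 6 values in {3, 4, 5, 6, 7, 8} must be used), so slot 2 = 4.
The 5 still-open variables draw from only 5 values {3, 5, 6, 7, 8}, so each is used; only slot 1 can be 5, hence slot 1 = 5.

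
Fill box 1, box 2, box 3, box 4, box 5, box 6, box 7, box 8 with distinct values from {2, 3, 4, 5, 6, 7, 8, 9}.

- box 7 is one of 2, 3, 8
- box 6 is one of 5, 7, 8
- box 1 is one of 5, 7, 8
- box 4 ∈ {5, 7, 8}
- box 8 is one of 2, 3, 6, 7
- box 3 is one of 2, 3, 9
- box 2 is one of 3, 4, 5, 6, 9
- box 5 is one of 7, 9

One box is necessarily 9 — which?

The 8 variables together cover exactly {2, 3, 4, 5, 6, 7, 8, 9} — 8 values for 8 variables — and 4 appears only in box 2's list, so box 2 = 4.
Among the 7 still-open variables, 6 fits only box 8 (and all 7 values in {2, 3, 5, 6, 7, 8, 9} must be used), so box 8 = 6.
box 1, box 4, box 6 between them cover only {5, 7, 8} — a naked triple. Remove those values from box 5, box 7.
So 9 goes to box 5.

box 5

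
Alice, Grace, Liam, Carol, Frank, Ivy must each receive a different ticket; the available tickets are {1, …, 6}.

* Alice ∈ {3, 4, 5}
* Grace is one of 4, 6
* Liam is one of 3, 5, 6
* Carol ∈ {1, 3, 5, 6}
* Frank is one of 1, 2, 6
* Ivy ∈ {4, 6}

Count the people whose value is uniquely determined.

2

The 6 variables together cover exactly {1, 2, 3, 4, 5, 6} — 6 values for 6 variables — and 2 appears only in Frank's list, so Frank = 2.
Among the 5 still-open variables, 1 fits only Carol (and all 5 values in {1, 3, 4, 5, 6} must be used), so Carol = 1.
Grace and Ivy share exactly the 2 values {4, 6}; by pigeonhole those values go to them, so strike 4, 6 from Alice, Liam.
Determined: Carol=1, Frank=2. The other people each still have more than one consistent value. That makes 2.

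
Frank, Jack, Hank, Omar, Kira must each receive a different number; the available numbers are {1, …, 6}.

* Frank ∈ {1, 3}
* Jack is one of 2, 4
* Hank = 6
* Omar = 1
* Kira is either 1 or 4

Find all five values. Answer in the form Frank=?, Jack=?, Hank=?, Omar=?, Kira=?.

Hank's domain is down to {6}, so Hank = 6.
Omar must be 1 (only option left). Remove 1 from Frank, Kira.
Kira has just one choice, so Kira = 4. So Jack can't be 4.
Frank's domain is down to {3}, so Frank = 3.
That leaves Jack = 2.

Frank=3, Jack=2, Hank=6, Omar=1, Kira=4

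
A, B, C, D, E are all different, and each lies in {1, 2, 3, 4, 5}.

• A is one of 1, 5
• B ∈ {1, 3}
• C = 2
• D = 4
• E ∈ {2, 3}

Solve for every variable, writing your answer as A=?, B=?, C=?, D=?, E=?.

C must be 2 (only option left). So E can't be 2.
D's domain is down to {4}, so D = 4.
E has just one choice, so E = 3. Eliminate 3 elsewhere: B.
B must be 1 (only option left). Remove 1 from A.
A's domain is down to {5}, so A = 5.

A=5, B=1, C=2, D=4, E=3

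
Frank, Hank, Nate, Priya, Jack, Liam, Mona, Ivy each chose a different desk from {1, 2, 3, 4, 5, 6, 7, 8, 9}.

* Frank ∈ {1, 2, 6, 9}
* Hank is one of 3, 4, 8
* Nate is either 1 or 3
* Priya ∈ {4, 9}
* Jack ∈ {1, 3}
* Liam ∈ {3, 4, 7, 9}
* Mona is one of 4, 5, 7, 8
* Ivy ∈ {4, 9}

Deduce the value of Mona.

5

Nate and Jack between them cover only {1, 3} — a naked pair. Remove those values from Frank, Hank, Liam.
The 2 variables Priya and Ivy are confined to {4, 9}, which locks those values in; drop them from Frank, Hank, Liam, Mona.
Hank has just one choice, so Hank = 8. So Mona can't be 8.
That leaves Liam = 7. Remove 7 from Mona.
So Mona = 5.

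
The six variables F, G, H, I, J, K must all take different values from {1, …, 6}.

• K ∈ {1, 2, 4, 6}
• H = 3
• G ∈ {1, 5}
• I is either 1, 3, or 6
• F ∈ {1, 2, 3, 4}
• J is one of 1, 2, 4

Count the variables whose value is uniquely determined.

2

H's domain is down to {3}, so H = 3. Eliminate 3 elsewhere: F, I.
The 5 still-open variables together cover exactly {1, 2, 4, 5, 6} — 5 values for 5 variables — and 5 appears only in G's list, so G = 5.
Determined: G=5, H=3. The other variables each still have more than one consistent value. That makes 2.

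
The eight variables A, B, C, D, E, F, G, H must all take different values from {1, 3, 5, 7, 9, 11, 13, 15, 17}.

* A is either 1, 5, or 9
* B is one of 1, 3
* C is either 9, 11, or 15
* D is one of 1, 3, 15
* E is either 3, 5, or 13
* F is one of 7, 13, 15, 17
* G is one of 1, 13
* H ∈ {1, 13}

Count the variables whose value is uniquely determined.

5

G and H between them cover only {1, 13} — a naked pair. Remove those values from A, B, D, E, F.
B has just one choice, so B = 3. Eliminate 3 elsewhere: D, E.
D has just one choice, so D = 15. Eliminate 15 elsewhere: C, F.
That leaves E = 5. Eliminate 5 elsewhere: A.
A's domain is down to {9}, so A = 9. Strike 9 from C.
That leaves C = 11.
Determined: A=9, B=3, C=11, D=15, E=5. The other variables each still have more than one consistent value. That makes 5.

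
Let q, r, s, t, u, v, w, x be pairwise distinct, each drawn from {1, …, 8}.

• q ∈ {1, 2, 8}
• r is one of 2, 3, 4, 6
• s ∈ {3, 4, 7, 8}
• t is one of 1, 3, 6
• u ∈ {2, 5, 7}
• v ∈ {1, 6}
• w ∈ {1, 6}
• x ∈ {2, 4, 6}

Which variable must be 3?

t

The 8 variables draw from only 8 values {1, 2, 3, 4, 5, 6, 7, 8}, so each is used; only u can be 5, hence u = 5.
The 7 still-open variables together cover exactly {1, 2, 3, 4, 6, 7, 8} — 7 values for 7 variables — and 7 appears only in s's list, so s = 7.
The 6 still-open variables together cover exactly {1, 2, 3, 4, 6, 8} — 6 values for 6 variables — and 8 appears only in q's list, so q = 8.
v and w between them cover only {1, 6} — a naked pair. Remove those values from r, t, x.
So 3 goes to t.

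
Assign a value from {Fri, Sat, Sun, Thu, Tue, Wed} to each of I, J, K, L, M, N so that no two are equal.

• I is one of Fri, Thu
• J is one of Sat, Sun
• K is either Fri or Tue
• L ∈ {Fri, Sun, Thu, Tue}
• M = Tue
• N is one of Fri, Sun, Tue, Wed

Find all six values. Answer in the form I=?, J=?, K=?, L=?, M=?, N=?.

I=Thu, J=Sat, K=Fri, L=Sun, M=Tue, N=Wed

M must be Tue (only option left). Remove Tue from K, L, N.
K must be Fri (only option left). Eliminate Fri elsewhere: I, L, N.
I's domain is down to {Thu}, so I = Thu. Strike Thu from L.
L has just one choice, so L = Sun. So J, N can't be Sun.
N has just one choice, so N = Wed.
J must be Sat (only option left).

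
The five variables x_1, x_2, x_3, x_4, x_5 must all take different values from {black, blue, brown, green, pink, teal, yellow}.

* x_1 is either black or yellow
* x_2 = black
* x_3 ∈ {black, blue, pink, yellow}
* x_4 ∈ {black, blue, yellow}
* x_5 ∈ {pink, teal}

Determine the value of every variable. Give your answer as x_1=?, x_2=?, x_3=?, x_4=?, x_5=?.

x_1=yellow, x_2=black, x_3=pink, x_4=blue, x_5=teal

x_2 has just one choice, so x_2 = black. So x_1, x_3, x_4 can't be black.
x_1's domain is down to {yellow}, so x_1 = yellow. Strike yellow from x_3, x_4.
x_4 must be blue (only option left). Strike blue from x_3.
That leaves x_3 = pink. So x_5 can't be pink.
x_5 must be teal (only option left).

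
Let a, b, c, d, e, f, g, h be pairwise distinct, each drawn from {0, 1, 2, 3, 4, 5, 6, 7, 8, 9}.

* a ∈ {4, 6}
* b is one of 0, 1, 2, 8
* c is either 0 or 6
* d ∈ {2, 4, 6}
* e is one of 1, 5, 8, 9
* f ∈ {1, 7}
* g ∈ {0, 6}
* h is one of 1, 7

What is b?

The 2 variables c and g are confined to {0, 6}, which locks those values in; drop them from a, b, d.
a has just one choice, so a = 4. Strike 4 from d.
d has just one choice, so d = 2. Strike 2 from b.
f and h between them cover only {1, 7} — a naked pair. Remove those values from b, e.
So b = 8.

8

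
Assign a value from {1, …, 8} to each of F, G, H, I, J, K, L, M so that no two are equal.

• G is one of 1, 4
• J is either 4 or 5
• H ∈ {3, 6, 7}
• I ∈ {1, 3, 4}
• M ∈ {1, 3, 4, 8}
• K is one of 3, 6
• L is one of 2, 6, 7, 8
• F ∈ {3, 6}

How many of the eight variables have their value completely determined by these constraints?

4

The 8 variables draw from only 8 values {1, 2, 3, 4, 5, 6, 7, 8}, so each is used; only L can be 2, hence L = 2.
The 7 still-open variables draw from only 7 values {1, 3, 4, 5, 6, 7, 8}, so each is used; only J can be 5, hence J = 5.
The 6 still-open variables together cover exactly {1, 3, 4, 6, 7, 8} — 6 values for 6 variables — and 7 appears only in H's list, so H = 7.
The 5 still-open variables draw from only 5 values {1, 3, 4, 6, 8}, so each is used; only M can be 8, hence M = 8.
The 2 variables F and K are confined to {3, 6}, which locks those values in; drop them from I.
Determined: H=7, J=5, L=2, M=8. The other variables each still have more than one consistent value. That makes 4.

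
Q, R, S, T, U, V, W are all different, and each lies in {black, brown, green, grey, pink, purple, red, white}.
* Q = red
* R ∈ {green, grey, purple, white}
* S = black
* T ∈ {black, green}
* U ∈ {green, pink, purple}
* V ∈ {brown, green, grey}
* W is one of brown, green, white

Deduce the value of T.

Q has just one choice, so Q = red.
S has just one choice, so S = black. So T can't be black.
So T = green.

green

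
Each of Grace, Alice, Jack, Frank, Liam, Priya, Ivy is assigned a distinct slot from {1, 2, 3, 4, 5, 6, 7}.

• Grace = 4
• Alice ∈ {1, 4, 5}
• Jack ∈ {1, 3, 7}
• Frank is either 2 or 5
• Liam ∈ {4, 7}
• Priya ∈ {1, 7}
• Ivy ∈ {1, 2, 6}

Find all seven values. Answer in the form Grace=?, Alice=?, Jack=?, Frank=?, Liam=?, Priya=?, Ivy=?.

Grace=4, Alice=5, Jack=3, Frank=2, Liam=7, Priya=1, Ivy=6

Grace has just one choice, so Grace = 4. Remove 4 from Alice, Liam.
Liam's domain is down to {7}, so Liam = 7. Strike 7 from Jack, Priya.
Priya must be 1 (only option left). Strike 1 from Alice, Jack, Ivy.
Alice must be 5 (only option left). Eliminate 5 elsewhere: Frank.
Jack's domain is down to {3}, so Jack = 3.
Frank's domain is down to {2}, so Frank = 2. So Ivy can't be 2.
Ivy's domain is down to {6}, so Ivy = 6.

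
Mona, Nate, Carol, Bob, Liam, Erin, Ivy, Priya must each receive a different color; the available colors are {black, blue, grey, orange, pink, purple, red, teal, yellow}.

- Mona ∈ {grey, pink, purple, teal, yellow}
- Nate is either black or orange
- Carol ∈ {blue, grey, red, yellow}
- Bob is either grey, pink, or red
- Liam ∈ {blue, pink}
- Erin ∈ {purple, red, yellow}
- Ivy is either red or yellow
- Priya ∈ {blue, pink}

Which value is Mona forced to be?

teal

Liam and Priya between them cover only {blue, pink} — a naked pair. Remove those values from Mona, Carol, Bob.
Carol, Bob, Ivy between them cover only {grey, red, yellow} — a naked triple. Remove those values from Mona, Erin.
That leaves Erin = purple. Eliminate purple elsewhere: Mona.
So Mona = teal.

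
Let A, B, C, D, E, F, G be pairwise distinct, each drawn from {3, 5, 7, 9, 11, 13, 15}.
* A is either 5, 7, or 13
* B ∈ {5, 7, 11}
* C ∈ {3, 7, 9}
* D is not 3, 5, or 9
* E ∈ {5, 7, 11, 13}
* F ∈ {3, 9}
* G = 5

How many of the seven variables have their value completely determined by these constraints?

2

G must be 5 (only option left). Strike 5 from A, B, E.
Among the 6 still-open variables, 15 fits only D (and all 6 values in {3, 7, 9, 11, 13, 15} must be used), so D = 15.
The 3 variables A, B, E are confined to {7, 11, 13}, which locks those values in; drop them from C.
Determined: D=15, G=5. The other variables each still have more than one consistent value. That makes 2.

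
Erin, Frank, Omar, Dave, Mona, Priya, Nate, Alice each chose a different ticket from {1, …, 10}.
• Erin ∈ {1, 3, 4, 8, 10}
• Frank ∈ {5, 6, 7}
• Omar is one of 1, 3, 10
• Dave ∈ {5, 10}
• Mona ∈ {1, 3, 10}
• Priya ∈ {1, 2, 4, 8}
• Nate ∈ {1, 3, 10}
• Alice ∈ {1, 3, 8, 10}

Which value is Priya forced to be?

2

Omar, Mona, Nate share exactly the 3 values {1, 3, 10}; by pigeonhole those values go to them, so strike 1, 3, 10 from Erin, Dave, Priya, Alice.
Dave's domain is down to {5}, so Dave = 5. Strike 5 from Frank.
Alice has just one choice, so Alice = 8. Strike 8 from Erin, Priya.
Erin has just one choice, so Erin = 4. Remove 4 from Priya.
So Priya = 2.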